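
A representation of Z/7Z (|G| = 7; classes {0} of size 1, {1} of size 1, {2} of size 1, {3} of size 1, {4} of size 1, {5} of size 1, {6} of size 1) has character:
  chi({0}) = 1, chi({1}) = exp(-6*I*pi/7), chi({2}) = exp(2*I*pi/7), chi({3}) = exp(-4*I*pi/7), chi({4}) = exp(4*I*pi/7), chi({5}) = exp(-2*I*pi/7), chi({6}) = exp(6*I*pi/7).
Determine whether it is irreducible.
Irreducible: <chi, chi> = 1.

Why: <chi, chi> = (1/|G|) sum_C |C| * |chi(C)|^2 = (1/7)[1*|1|^2 + 1*|exp(-6*I*pi/7)|^2 + 1*|exp(2*I*pi/7)|^2 + 1*|exp(-4*I*pi/7)|^2 + 1*|exp(4*I*pi/7)|^2 + 1*|exp(-2*I*pi/7)|^2 + 1*|exp(6*I*pi/7)|^2]
  = (1/7)[(1) + (1) + (1) + (1) + (1) + (1) + (1)] = 7/7 = 1.
(Exp terms are combined using exp(i*s)*conj(exp(i*t)) = exp(i*(s-t)), and sums of them are collapsed using the identity that for every m > 1 the m distinct m-th roots of unity sum to 0, e.g. 1 + exp(2*I*pi/3) + exp(-2*I*pi/3) = 0.)
A character is irreducible iff <chi, chi> = 1, so this representation is irreducible.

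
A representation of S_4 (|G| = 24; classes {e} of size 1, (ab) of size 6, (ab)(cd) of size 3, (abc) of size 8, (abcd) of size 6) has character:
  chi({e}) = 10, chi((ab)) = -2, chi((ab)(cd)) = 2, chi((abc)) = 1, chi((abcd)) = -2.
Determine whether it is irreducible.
Not irreducible (reducible): <chi, chi> = 7 > 1.

Reasoning: <chi, chi> = (1/|G|) sum_C |C| * |chi(C)|^2 = (1/24)[1*|10|^2 + 6*|-2|^2 + 3*|2|^2 + 8*|1|^2 + 6*|-2|^2]
  = (1/24)[(100) + (24) + (12) + (8) + (24)] = 168/24 = 7.
A character is irreducible iff <chi, chi> = 1, so this representation is reducible.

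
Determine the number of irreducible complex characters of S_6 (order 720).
11

Working: The number of irreducible complex representations of a finite group equals its number of conjugacy classes. Conjugacy classes in S_6 correspond to cycle types, i.e. partitions of 6; there are p(6) = 11 of them, so S_6 (order 720) has exactly 11 irreducible complex representations.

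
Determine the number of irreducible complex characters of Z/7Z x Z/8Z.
56

Justification: The number of irreducible complex representations of a finite group equals its number of conjugacy classes. Z/7Z x Z/8Z is abelian of order 56, so every element is its own conjugacy class: 56 classes, so Z/7Z x Z/8Z (order 56) has exactly 56 irreducible complex representations.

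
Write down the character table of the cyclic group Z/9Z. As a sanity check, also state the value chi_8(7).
Character table of Z/9Z (irreps indexed chi_0,...,chi_8 with chi_k(m) = zeta_9^(k*m), zeta_9 = exp(2*pi*i/9)):
  irrep \ class  {0} (size 1)  {1} (size 1)    {2} (size 1)    {3} (size 1)    {4} (size 1)    {5} (size 1)    {6} (size 1)    {7} (size 1)    {8} (size 1)  
  chi_0          1             1               1               1               1               1               1               1               1             
  chi_1          1             exp(2*I*pi/9)   exp(4*I*pi/9)   exp(2*I*pi/3)   exp(8*I*pi/9)   exp(-8*I*pi/9)  exp(-2*I*pi/3)  exp(-4*I*pi/9)  exp(-2*I*pi/9)
  chi_2          1             exp(4*I*pi/9)   exp(8*I*pi/9)   exp(-2*I*pi/3)  exp(-2*I*pi/9)  exp(2*I*pi/9)   exp(2*I*pi/3)   exp(-8*I*pi/9)  exp(-4*I*pi/9)
  chi_3          1             exp(2*I*pi/3)   exp(-2*I*pi/3)  1               exp(2*I*pi/3)   exp(-2*I*pi/3)  1               exp(2*I*pi/3)   exp(-2*I*pi/3)
  chi_4          1             exp(8*I*pi/9)   exp(-2*I*pi/9)  exp(2*I*pi/3)   exp(-4*I*pi/9)  exp(4*I*pi/9)   exp(-2*I*pi/3)  exp(2*I*pi/9)   exp(-8*I*pi/9)
  chi_5          1             exp(-8*I*pi/9)  exp(2*I*pi/9)   exp(-2*I*pi/3)  exp(4*I*pi/9)   exp(-4*I*pi/9)  exp(2*I*pi/3)   exp(-2*I*pi/9)  exp(8*I*pi/9) 
  chi_6          1             exp(-2*I*pi/3)  exp(2*I*pi/3)   1               exp(-2*I*pi/3)  exp(2*I*pi/3)   1               exp(-2*I*pi/3)  exp(2*I*pi/3) 
  chi_7          1             exp(-4*I*pi/9)  exp(-8*I*pi/9)  exp(2*I*pi/3)   exp(2*I*pi/9)   exp(-2*I*pi/9)  exp(-2*I*pi/3)  exp(8*I*pi/9)   exp(4*I*pi/9) 
  chi_8          1             exp(-2*I*pi/9)  exp(-4*I*pi/9)  exp(-2*I*pi/3)  exp(-8*I*pi/9)  exp(8*I*pi/9)   exp(2*I*pi/3)   exp(4*I*pi/9)   exp(2*I*pi/9) 

Spot check: chi_8(7) = zeta_9^(8*7) = zeta_9^56 = exp(4*I*pi/9).

Why: Z/9Z is abelian, so all 9 irreducible complex representations are 1-dimensional. They are given by chi_k(m) = zeta_9^(k*m) for k = 0,...,8. Row orthogonality: sum_m chi_k(m) conj(chi_l(m)) = 9 * [k = l].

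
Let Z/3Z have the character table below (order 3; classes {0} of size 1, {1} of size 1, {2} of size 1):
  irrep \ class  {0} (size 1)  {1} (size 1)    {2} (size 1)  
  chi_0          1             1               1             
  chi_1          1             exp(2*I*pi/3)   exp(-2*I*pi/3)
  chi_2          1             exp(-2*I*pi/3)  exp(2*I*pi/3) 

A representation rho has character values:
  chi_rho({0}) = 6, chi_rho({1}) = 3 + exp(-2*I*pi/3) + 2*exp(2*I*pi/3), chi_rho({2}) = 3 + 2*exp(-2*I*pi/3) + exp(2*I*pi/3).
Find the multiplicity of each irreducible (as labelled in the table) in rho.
Multiplicities: chi_0: 3, chi_1: 2, chi_2: 1.

Proof sketch: Use <chi_rho, chi> = (1/|G|) sum_C |C| * chi_rho(C) * conj(chi(C)) with |G| = 3 for each irreducible chi in the table:
  <chi_rho, chi_0> = (1/3)[1*(6)*conj(1) + 1*(3 + exp(-2*I*pi/3) + 2*exp(2*I*pi/3))*conj(1) + 1*(3 + 2*exp(-2*I*pi/3) + exp(2*I*pi/3))*conj(1)]
      = (1/3)[(6) + (3 + exp(-2*I*pi/3) + 2*exp(2*I*pi/3)) + (3 + 2*exp(-2*I*pi/3) + exp(2*I*pi/3))] = 9/3 = 3
  <chi_rho, chi_1> = (1/3)[1*(6)*conj(1) + 1*(3 + exp(-2*I*pi/3) + 2*exp(2*I*pi/3))*conj(exp(2*I*pi/3)) + 1*(3 + 2*exp(-2*I*pi/3) + exp(2*I*pi/3))*conj(exp(-2*I*pi/3))]
      = (1/3)[(6) + (2 + 3*exp(-2*I*pi/3) + exp(2*I*pi/3)) + (2 + exp(-2*I*pi/3) + 3*exp(2*I*pi/3))] = 6/3 = 2
  <chi_rho, chi_2> = (1/3)[1*(6)*conj(1) + 1*(3 + exp(-2*I*pi/3) + 2*exp(2*I*pi/3))*conj(exp(-2*I*pi/3)) + 1*(3 + 2*exp(-2*I*pi/3) + exp(2*I*pi/3))*conj(exp(2*I*pi/3))]
      = (1/3)[(6) + (1 + 2*exp(-2*I*pi/3) + 3*exp(2*I*pi/3)) + (1 + 3*exp(-2*I*pi/3) + 2*exp(2*I*pi/3))] = 3/3 = 1
(Exp terms are combined using exp(i*s)*conj(exp(i*t)) = exp(i*(s-t)), and sums of them are collapsed using the identity that for every m > 1 the m distinct m-th roots of unity sum to 0, e.g. 1 + exp(2*I*pi/3) + exp(-2*I*pi/3) = 0.)
Dimension check: dim(rho) = sum (mult * dim) = 3*1 + 2*1 + 1*1 = 6 = chi_rho(e) = 6.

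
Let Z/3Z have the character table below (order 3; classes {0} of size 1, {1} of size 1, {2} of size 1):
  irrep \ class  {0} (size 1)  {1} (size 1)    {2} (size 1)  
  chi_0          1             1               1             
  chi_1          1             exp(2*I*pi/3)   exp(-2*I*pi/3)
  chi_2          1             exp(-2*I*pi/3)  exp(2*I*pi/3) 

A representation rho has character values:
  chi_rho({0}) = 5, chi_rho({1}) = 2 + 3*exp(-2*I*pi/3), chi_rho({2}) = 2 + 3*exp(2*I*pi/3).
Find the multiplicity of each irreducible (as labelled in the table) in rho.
Multiplicities: chi_0: 2, chi_1: 0, chi_2: 3.

Justification: Use <chi_rho, chi> = (1/|G|) sum_C |C| * chi_rho(C) * conj(chi(C)) with |G| = 3 for each irreducible chi in the table:
  <chi_rho, chi_0> = (1/3)[1*(5)*conj(1) + 1*(2 + 3*exp(-2*I*pi/3))*conj(1) + 1*(2 + 3*exp(2*I*pi/3))*conj(1)]
      = (1/3)[(5) + (2 + 3*exp(-2*I*pi/3)) + (2 + 3*exp(2*I*pi/3))] = 6/3 = 2
  <chi_rho, chi_1> = (1/3)[1*(5)*conj(1) + 1*(2 + 3*exp(-2*I*pi/3))*conj(exp(2*I*pi/3)) + 1*(2 + 3*exp(2*I*pi/3))*conj(exp(-2*I*pi/3))]
      = (1/3)[(5) + (2*exp(-2*I*pi/3) + 3*exp(2*I*pi/3)) + (3*exp(-2*I*pi/3) + 2*exp(2*I*pi/3))] = 0/3 = 0
  <chi_rho, chi_2> = (1/3)[1*(5)*conj(1) + 1*(2 + 3*exp(-2*I*pi/3))*conj(exp(-2*I*pi/3)) + 1*(2 + 3*exp(2*I*pi/3))*conj(exp(2*I*pi/3))]
      = (1/3)[(5) + (3 + 2*exp(2*I*pi/3)) + (3 + 2*exp(-2*I*pi/3))] = 9/3 = 3
(Exp terms are combined using exp(i*s)*conj(exp(i*t)) = exp(i*(s-t)), and sums of them are collapsed using the identity that for every m > 1 the m distinct m-th roots of unity sum to 0, e.g. 1 + exp(2*I*pi/3) + exp(-2*I*pi/3) = 0.)
Dimension check: dim(rho) = sum (mult * dim) = 2*1 + 0*1 + 3*1 = 5 = chi_rho(e) = 5.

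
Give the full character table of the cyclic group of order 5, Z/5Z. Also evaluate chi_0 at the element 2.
Character table of Z/5Z (irreps indexed chi_0,...,chi_4 with chi_k(m) = zeta_5^(k*m), zeta_5 = exp(2*pi*i/5)):
  irrep \ class  {0} (size 1)  {1} (size 1)    {2} (size 1)    {3} (size 1)    {4} (size 1)  
  chi_0          1             1               1               1               1             
  chi_1          1             exp(2*I*pi/5)   exp(4*I*pi/5)   exp(-4*I*pi/5)  exp(-2*I*pi/5)
  chi_2          1             exp(4*I*pi/5)   exp(-2*I*pi/5)  exp(2*I*pi/5)   exp(-4*I*pi/5)
  chi_3          1             exp(-4*I*pi/5)  exp(2*I*pi/5)   exp(-2*I*pi/5)  exp(4*I*pi/5) 
  chi_4          1             exp(-2*I*pi/5)  exp(-4*I*pi/5)  exp(4*I*pi/5)   exp(2*I*pi/5) 

Spot check: chi_0(2) = zeta_5^(0*2) = zeta_5^0 = 1.

Argument: Z/5Z is abelian, so all 5 irreducible complex representations are 1-dimensional. They are given by chi_k(m) = zeta_5^(k*m) for k = 0,...,4. Row orthogonality: sum_m chi_k(m) conj(chi_l(m)) = 5 * [k = l].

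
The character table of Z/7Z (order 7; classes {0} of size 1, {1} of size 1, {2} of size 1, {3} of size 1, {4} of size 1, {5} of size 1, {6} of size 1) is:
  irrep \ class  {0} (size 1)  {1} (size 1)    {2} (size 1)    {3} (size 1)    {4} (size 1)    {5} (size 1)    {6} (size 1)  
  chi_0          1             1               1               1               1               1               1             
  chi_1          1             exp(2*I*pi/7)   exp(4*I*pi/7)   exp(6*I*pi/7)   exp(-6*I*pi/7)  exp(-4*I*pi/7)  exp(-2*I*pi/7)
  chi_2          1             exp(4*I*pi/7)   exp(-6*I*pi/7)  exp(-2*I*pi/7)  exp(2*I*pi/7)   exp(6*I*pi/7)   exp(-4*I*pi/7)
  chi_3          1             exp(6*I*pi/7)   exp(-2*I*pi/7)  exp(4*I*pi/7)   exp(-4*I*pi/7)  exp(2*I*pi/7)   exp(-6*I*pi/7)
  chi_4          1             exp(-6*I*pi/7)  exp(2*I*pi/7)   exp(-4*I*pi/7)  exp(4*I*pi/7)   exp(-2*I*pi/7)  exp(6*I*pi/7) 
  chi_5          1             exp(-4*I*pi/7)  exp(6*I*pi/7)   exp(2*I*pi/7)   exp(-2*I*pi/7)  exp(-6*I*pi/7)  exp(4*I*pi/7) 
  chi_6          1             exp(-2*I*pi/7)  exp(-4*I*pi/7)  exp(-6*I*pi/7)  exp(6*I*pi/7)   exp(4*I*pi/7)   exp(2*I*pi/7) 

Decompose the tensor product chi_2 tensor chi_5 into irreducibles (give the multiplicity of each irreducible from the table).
chi_2 tensor chi_5 = chi_0 (all other irreducibles have multiplicity 0).

Working: The character of a tensor product is the pointwise product (chi_2 * chi_5)(C) = chi_2(C) * chi_5(C):
  {0}: (1)*(1), {1}: (exp(4*I*pi/7))*(exp(-4*I*pi/7)), {2}: (exp(-6*I*pi/7))*(exp(6*I*pi/7)), {3}: (exp(-2*I*pi/7))*(exp(2*I*pi/7)), {4}: (exp(2*I*pi/7))*(exp(-2*I*pi/7)), {5}: (exp(6*I*pi/7))*(exp(-6*I*pi/7)), {6}: (exp(-4*I*pi/7))*(exp(4*I*pi/7))
so (chi_2 * chi_5) takes values
  {0} -> 1, {1} -> 1, {2} -> 1, {3} -> 1, {4} -> 1, {5} -> 1, {6} -> 1.
Now take the inner product of this character with each irreducible chi from the table, <chi_2*chi_5, chi> = (1/7) sum_C |C| (chi_2*chi_5)(C) conj(chi(C)):
  <chi_2*chi_5, chi_0> = (1/7)[1*(1)*conj(1) + 1*(1)*conj(1) + 1*(1)*conj(1) + 1*(1)*conj(1) + 1*(1)*conj(1) + 1*(1)*conj(1) + 1*(1)*conj(1)]
      = (1/7)[(1) + (1) + (1) + (1) + (1) + (1) + (1)] = 7/7 = 1
  <chi_2*chi_5, chi_1> = (1/7)[1*(1)*conj(1) + 1*(1)*conj(exp(2*I*pi/7)) + 1*(1)*conj(exp(4*I*pi/7)) + 1*(1)*conj(exp(6*I*pi/7)) + 1*(1)*conj(exp(-6*I*pi/7)) + 1*(1)*conj(exp(-4*I*pi/7)) + 1*(1)*conj(exp(-2*I*pi/7))]
      = (1/7)[(1) + (exp(-2*I*pi/7)) + (exp(-4*I*pi/7)) + (exp(-6*I*pi/7)) + (exp(6*I*pi/7)) + (exp(4*I*pi/7)) + (exp(2*I*pi/7))] = 0/7 = 0
  <chi_2*chi_5, chi_2> = (1/7)[1*(1)*conj(1) + 1*(1)*conj(exp(4*I*pi/7)) + 1*(1)*conj(exp(-6*I*pi/7)) + 1*(1)*conj(exp(-2*I*pi/7)) + 1*(1)*conj(exp(2*I*pi/7)) + 1*(1)*conj(exp(6*I*pi/7)) + 1*(1)*conj(exp(-4*I*pi/7))]
      = (1/7)[(1) + (exp(-4*I*pi/7)) + (exp(6*I*pi/7)) + (exp(2*I*pi/7)) + (exp(-2*I*pi/7)) + (exp(-6*I*pi/7)) + (exp(4*I*pi/7))] = 0/7 = 0
  <chi_2*chi_5, chi_3> = (1/7)[1*(1)*conj(1) + 1*(1)*conj(exp(6*I*pi/7)) + 1*(1)*conj(exp(-2*I*pi/7)) + 1*(1)*conj(exp(4*I*pi/7)) + 1*(1)*conj(exp(-4*I*pi/7)) + 1*(1)*conj(exp(2*I*pi/7)) + 1*(1)*conj(exp(-6*I*pi/7))]
      = (1/7)[(1) + (exp(-6*I*pi/7)) + (exp(2*I*pi/7)) + (exp(-4*I*pi/7)) + (exp(4*I*pi/7)) + (exp(-2*I*pi/7)) + (exp(6*I*pi/7))] = 0/7 = 0
  <chi_2*chi_5, chi_4> = (1/7)[1*(1)*conj(1) + 1*(1)*conj(exp(-6*I*pi/7)) + 1*(1)*conj(exp(2*I*pi/7)) + 1*(1)*conj(exp(-4*I*pi/7)) + 1*(1)*conj(exp(4*I*pi/7)) + 1*(1)*conj(exp(-2*I*pi/7)) + 1*(1)*conj(exp(6*I*pi/7))]
      = (1/7)[(1) + (exp(6*I*pi/7)) + (exp(-2*I*pi/7)) + (exp(4*I*pi/7)) + (exp(-4*I*pi/7)) + (exp(2*I*pi/7)) + (exp(-6*I*pi/7))] = 0/7 = 0
  <chi_2*chi_5, chi_5> = (1/7)[1*(1)*conj(1) + 1*(1)*conj(exp(-4*I*pi/7)) + 1*(1)*conj(exp(6*I*pi/7)) + 1*(1)*conj(exp(2*I*pi/7)) + 1*(1)*conj(exp(-2*I*pi/7)) + 1*(1)*conj(exp(-6*I*pi/7)) + 1*(1)*conj(exp(4*I*pi/7))]
      = (1/7)[(1) + (exp(4*I*pi/7)) + (exp(-6*I*pi/7)) + (exp(-2*I*pi/7)) + (exp(2*I*pi/7)) + (exp(6*I*pi/7)) + (exp(-4*I*pi/7))] = 0/7 = 0
  <chi_2*chi_5, chi_6> = (1/7)[1*(1)*conj(1) + 1*(1)*conj(exp(-2*I*pi/7)) + 1*(1)*conj(exp(-4*I*pi/7)) + 1*(1)*conj(exp(-6*I*pi/7)) + 1*(1)*conj(exp(6*I*pi/7)) + 1*(1)*conj(exp(4*I*pi/7)) + 1*(1)*conj(exp(2*I*pi/7))]
      = (1/7)[(1) + (exp(2*I*pi/7)) + (exp(4*I*pi/7)) + (exp(6*I*pi/7)) + (exp(-6*I*pi/7)) + (exp(-4*I*pi/7)) + (exp(-2*I*pi/7))] = 0/7 = 0
(Exp terms are combined using exp(i*s)*conj(exp(i*t)) = exp(i*(s-t)), and sums of them are collapsed using the identity that for every m > 1 the m distinct m-th roots of unity sum to 0, e.g. 1 + exp(2*I*pi/3) + exp(-2*I*pi/3) = 0.)
Hence the multiplicities are chi_0: 1. Dimension check: dim(chi_2)*dim(chi_5) = 1*1 = 1 and sum (mult * dim) = 1*1 = 1.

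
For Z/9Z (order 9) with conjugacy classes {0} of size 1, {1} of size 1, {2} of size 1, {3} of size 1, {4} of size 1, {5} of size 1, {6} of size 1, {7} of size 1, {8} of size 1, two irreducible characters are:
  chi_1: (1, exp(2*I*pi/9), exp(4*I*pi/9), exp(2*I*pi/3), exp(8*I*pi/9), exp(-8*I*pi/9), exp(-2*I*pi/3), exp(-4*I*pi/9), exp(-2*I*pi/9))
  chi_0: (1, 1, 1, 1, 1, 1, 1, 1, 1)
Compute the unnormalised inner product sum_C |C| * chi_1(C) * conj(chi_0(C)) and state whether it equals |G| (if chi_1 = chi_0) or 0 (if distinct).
Sum = 0; so <chi_1, chi_0> = 0 (distinct irreducibles are orthogonal).

Reasoning: Compute term by term over conjugacy classes (|C| * chi_1(C) * conj(chi_0(C))):
  1*(1)*conj(1) + 1*(exp(2*I*pi/9))*conj(1) + 1*(exp(4*I*pi/9))*conj(1) + 1*(exp(2*I*pi/3))*conj(1) + 1*(exp(8*I*pi/9))*conj(1) + 1*(exp(-8*I*pi/9))*conj(1) + 1*(exp(-2*I*pi/3))*conj(1) + 1*(exp(-4*I*pi/9))*conj(1) + 1*(exp(-2*I*pi/9))*conj(1)
  = (1) + (exp(2*I*pi/9)) + (exp(4*I*pi/9)) + (exp(2*I*pi/3)) + (exp(8*I*pi/9)) + (exp(-8*I*pi/9)) + (exp(-2*I*pi/3)) + (exp(-4*I*pi/9)) + (exp(-2*I*pi/9))
  = 0.
(Exp terms are combined using exp(i*s)*conj(exp(i*t)) = exp(i*(s-t)), and sums of them are collapsed using the identity that for every m > 1 the m distinct m-th roots of unity sum to 0, e.g. 1 + exp(2*I*pi/3) + exp(-2*I*pi/3) = 0.)
Dividing by |G| = 9 gives 0/9 = 0, matching the row-orthogonality relation <chi_1, chi_0> = [chi_1 = chi_0].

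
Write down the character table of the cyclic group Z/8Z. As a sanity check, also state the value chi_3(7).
Character table of Z/8Z (irreps indexed chi_0,...,chi_7 with chi_k(m) = zeta_8^(k*m), zeta_8 = exp(2*pi*i/8)):
  irrep \ class  {0} (size 1)  {1} (size 1)    {2} (size 1)  {3} (size 1)    {4} (size 1)  {5} (size 1)    {6} (size 1)  {7} (size 1)  
  chi_0          1             1               1             1               1             1               1             1             
  chi_1          1             exp(I*pi/4)     I             exp(3*I*pi/4)   -1            exp(-3*I*pi/4)  -I            exp(-I*pi/4)  
  chi_2          1             I               -1            -I              1             I               -1            -I            
  chi_3          1             exp(3*I*pi/4)   -I            exp(I*pi/4)     -1            exp(-I*pi/4)    I             exp(-3*I*pi/4)
  chi_4          1             -1              1             -1              1             -1              1             -1            
  chi_5          1             exp(-3*I*pi/4)  I             exp(-I*pi/4)    -1            exp(I*pi/4)     -I            exp(3*I*pi/4) 
  chi_6          1             -I              -1            I               1             -I              -1            I             
  chi_7          1             exp(-I*pi/4)    -I            exp(-3*I*pi/4)  -1            exp(3*I*pi/4)   I             exp(I*pi/4)   

Spot check: chi_3(7) = zeta_8^(3*7) = zeta_8^21 = exp(-3*I*pi/4).

Justification: Z/8Z is abelian, so all 8 irreducible complex representations are 1-dimensional. They are given by chi_k(m) = zeta_8^(k*m) for k = 0,...,7. Row orthogonality: sum_m chi_k(m) conj(chi_l(m)) = 8 * [k = l].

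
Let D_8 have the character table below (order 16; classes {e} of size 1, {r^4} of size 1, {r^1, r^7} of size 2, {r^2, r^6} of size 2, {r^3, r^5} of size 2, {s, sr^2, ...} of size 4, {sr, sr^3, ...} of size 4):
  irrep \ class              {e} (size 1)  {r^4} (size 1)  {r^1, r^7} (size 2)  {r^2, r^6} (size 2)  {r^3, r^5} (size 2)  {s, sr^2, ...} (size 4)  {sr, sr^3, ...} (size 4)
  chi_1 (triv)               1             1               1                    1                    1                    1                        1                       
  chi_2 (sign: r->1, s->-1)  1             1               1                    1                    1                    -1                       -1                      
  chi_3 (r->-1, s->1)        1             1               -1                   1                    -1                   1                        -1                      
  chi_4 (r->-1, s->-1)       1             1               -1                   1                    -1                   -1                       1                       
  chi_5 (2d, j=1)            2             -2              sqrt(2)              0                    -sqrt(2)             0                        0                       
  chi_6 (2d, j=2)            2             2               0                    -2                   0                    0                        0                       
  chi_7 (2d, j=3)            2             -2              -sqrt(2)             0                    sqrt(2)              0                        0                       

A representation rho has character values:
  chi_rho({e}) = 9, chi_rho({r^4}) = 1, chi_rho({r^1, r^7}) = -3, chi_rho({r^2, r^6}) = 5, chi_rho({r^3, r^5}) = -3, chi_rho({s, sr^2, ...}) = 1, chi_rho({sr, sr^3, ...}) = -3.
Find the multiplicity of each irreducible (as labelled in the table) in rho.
Multiplicities: chi_1: 0, chi_2: 1, chi_3: 3, chi_4: 1, chi_5: 1, chi_6: 0, chi_7: 1.

Argument: Use <chi_rho, chi> = (1/|G|) sum_C |C| * chi_rho(C) * conj(chi(C)) with |G| = 16 for each irreducible chi in the table:
  <chi_rho, chi_1> = (1/16)[1*(9)*conj(1) + 1*(1)*conj(1) + 2*(-3)*conj(1) + 2*(5)*conj(1) + 2*(-3)*conj(1) + 4*(1)*conj(1) + 4*(-3)*conj(1)]
      = (1/16)[(9) + (1) + (-6) + (10) + (-6) + (4) + (-12)] = 0/16 = 0
  <chi_rho, chi_2> = (1/16)[1*(9)*conj(1) + 1*(1)*conj(1) + 2*(-3)*conj(1) + 2*(5)*conj(1) + 2*(-3)*conj(1) + 4*(1)*conj(-1) + 4*(-3)*conj(-1)]
      = (1/16)[(9) + (1) + (-6) + (10) + (-6) + (-4) + (12)] = 16/16 = 1
  <chi_rho, chi_3> = (1/16)[1*(9)*conj(1) + 1*(1)*conj(1) + 2*(-3)*conj(-1) + 2*(5)*conj(1) + 2*(-3)*conj(-1) + 4*(1)*conj(1) + 4*(-3)*conj(-1)]
      = (1/16)[(9) + (1) + (6) + (10) + (6) + (4) + (12)] = 48/16 = 3
  <chi_rho, chi_4> = (1/16)[1*(9)*conj(1) + 1*(1)*conj(1) + 2*(-3)*conj(-1) + 2*(5)*conj(1) + 2*(-3)*conj(-1) + 4*(1)*conj(-1) + 4*(-3)*conj(1)]
      = (1/16)[(9) + (1) + (6) + (10) + (6) + (-4) + (-12)] = 16/16 = 1
  <chi_rho, chi_5> = (1/16)[1*(9)*conj(2) + 1*(1)*conj(-2) + 2*(-3)*conj(sqrt(2)) + 2*(5)*conj(0) + 2*(-3)*conj(-sqrt(2)) + 4*(1)*conj(0) + 4*(-3)*conj(0)]
      = (1/16)[(18) + (-2) + (-6*sqrt(2)) + (0) + (6*sqrt(2)) + (0) + (0)] = 16/16 = 1
  <chi_rho, chi_6> = (1/16)[1*(9)*conj(2) + 1*(1)*conj(2) + 2*(-3)*conj(0) + 2*(5)*conj(-2) + 2*(-3)*conj(0) + 4*(1)*conj(0) + 4*(-3)*conj(0)]
      = (1/16)[(18) + (2) + (0) + (-20) + (0) + (0) + (0)] = 0/16 = 0
  <chi_rho, chi_7> = (1/16)[1*(9)*conj(2) + 1*(1)*conj(-2) + 2*(-3)*conj(-sqrt(2)) + 2*(5)*conj(0) + 2*(-3)*conj(sqrt(2)) + 4*(1)*conj(0) + 4*(-3)*conj(0)]
      = (1/16)[(18) + (-2) + (6*sqrt(2)) + (0) + (-6*sqrt(2)) + (0) + (0)] = 16/16 = 1
Dimension check: dim(rho) = sum (mult * dim) = 0*1 + 1*1 + 3*1 + 1*1 + 1*2 + 0*2 + 1*2 = 9 = chi_rho(e) = 9.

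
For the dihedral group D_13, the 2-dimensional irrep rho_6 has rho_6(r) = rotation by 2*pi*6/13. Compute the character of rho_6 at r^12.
chi_{rho_6}(r^12) = 2*cos(2*pi*6*12/13) = -2*cos(pi/13)

Reasoning: rho_6(r^12) is rotation by angle 2*pi*6*12/13, whose trace is 2*cos(2*pi*6*12/13) = -2*cos(pi/13).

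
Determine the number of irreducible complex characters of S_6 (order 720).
11

Derivation: The number of irreducible complex representations of a finite group equals its number of conjugacy classes. Conjugacy classes in S_6 correspond to cycle types, i.e. partitions of 6; there are p(6) = 11 of them, so S_6 (order 720) has exactly 11 irreducible complex representations.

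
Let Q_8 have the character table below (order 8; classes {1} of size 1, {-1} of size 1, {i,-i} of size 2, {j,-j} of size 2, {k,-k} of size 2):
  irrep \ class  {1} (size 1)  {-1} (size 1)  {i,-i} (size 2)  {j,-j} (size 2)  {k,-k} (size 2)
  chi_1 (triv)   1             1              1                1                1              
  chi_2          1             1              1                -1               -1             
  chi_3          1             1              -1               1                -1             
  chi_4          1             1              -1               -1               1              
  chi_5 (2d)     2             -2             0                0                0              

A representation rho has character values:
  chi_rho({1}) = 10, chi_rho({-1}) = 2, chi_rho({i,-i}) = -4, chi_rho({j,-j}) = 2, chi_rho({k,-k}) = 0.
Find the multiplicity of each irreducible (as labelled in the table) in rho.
Multiplicities: chi_1: 1, chi_2: 0, chi_3: 3, chi_4: 2, chi_5: 2.

Explanation: Use <chi_rho, chi> = (1/|G|) sum_C |C| * chi_rho(C) * conj(chi(C)) with |G| = 8 for each irreducible chi in the table:
  <chi_rho, chi_1> = (1/8)[1*(10)*conj(1) + 1*(2)*conj(1) + 2*(-4)*conj(1) + 2*(2)*conj(1) + 2*(0)*conj(1)]
      = (1/8)[(10) + (2) + (-8) + (4) + (0)] = 8/8 = 1
  <chi_rho, chi_2> = (1/8)[1*(10)*conj(1) + 1*(2)*conj(1) + 2*(-4)*conj(1) + 2*(2)*conj(-1) + 2*(0)*conj(-1)]
      = (1/8)[(10) + (2) + (-8) + (-4) + (0)] = 0/8 = 0
  <chi_rho, chi_3> = (1/8)[1*(10)*conj(1) + 1*(2)*conj(1) + 2*(-4)*conj(-1) + 2*(2)*conj(1) + 2*(0)*conj(-1)]
      = (1/8)[(10) + (2) + (8) + (4) + (0)] = 24/8 = 3
  <chi_rho, chi_4> = (1/8)[1*(10)*conj(1) + 1*(2)*conj(1) + 2*(-4)*conj(-1) + 2*(2)*conj(-1) + 2*(0)*conj(1)]
      = (1/8)[(10) + (2) + (8) + (-4) + (0)] = 16/8 = 2
  <chi_rho, chi_5> = (1/8)[1*(10)*conj(2) + 1*(2)*conj(-2) + 2*(-4)*conj(0) + 2*(2)*conj(0) + 2*(0)*conj(0)]
      = (1/8)[(20) + (-4) + (0) + (0) + (0)] = 16/8 = 2
Dimension check: dim(rho) = sum (mult * dim) = 1*1 + 0*1 + 3*1 + 2*1 + 2*2 = 10 = chi_rho(e) = 10.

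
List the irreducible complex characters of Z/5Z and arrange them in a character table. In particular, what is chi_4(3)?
Character table of Z/5Z (irreps indexed chi_0,...,chi_4 with chi_k(m) = zeta_5^(k*m), zeta_5 = exp(2*pi*i/5)):
  irrep \ class  {0} (size 1)  {1} (size 1)    {2} (size 1)    {3} (size 1)    {4} (size 1)  
  chi_0          1             1               1               1               1             
  chi_1          1             exp(2*I*pi/5)   exp(4*I*pi/5)   exp(-4*I*pi/5)  exp(-2*I*pi/5)
  chi_2          1             exp(4*I*pi/5)   exp(-2*I*pi/5)  exp(2*I*pi/5)   exp(-4*I*pi/5)
  chi_3          1             exp(-4*I*pi/5)  exp(2*I*pi/5)   exp(-2*I*pi/5)  exp(4*I*pi/5) 
  chi_4          1             exp(-2*I*pi/5)  exp(-4*I*pi/5)  exp(4*I*pi/5)   exp(2*I*pi/5) 

Spot check: chi_4(3) = zeta_5^(4*3) = zeta_5^12 = exp(4*I*pi/5).

Why: Z/5Z is abelian, so all 5 irreducible complex representations are 1-dimensional. They are given by chi_k(m) = zeta_5^(k*m) for k = 0,...,4. Row orthogonality: sum_m chi_k(m) conj(chi_l(m)) = 5 * [k = l].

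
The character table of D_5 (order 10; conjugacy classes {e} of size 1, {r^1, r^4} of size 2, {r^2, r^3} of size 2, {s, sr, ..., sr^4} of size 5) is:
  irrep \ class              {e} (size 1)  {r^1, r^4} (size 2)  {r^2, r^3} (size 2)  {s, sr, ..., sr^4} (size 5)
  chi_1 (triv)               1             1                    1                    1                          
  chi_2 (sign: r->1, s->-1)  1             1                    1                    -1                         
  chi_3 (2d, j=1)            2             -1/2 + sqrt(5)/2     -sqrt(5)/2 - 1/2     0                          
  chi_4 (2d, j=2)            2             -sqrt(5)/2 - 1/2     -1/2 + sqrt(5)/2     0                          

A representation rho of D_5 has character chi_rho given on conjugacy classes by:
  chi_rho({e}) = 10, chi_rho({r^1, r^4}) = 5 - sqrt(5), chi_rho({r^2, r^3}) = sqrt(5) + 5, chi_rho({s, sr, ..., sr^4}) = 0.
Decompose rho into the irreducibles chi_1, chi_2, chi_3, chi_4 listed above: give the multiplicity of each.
Multiplicities: chi_1: 3, chi_2: 3, chi_3: 0, chi_4: 2.

Explanation: Use <chi_rho, chi> = (1/|G|) sum_C |C| * chi_rho(C) * conj(chi(C)) with |G| = 10 for each irreducible chi in the table:
  <chi_rho, chi_1> = (1/10)[1*(10)*conj(1) + 2*(5 - sqrt(5))*conj(1) + 2*(sqrt(5) + 5)*conj(1) + 5*(0)*conj(1)]
      = (1/10)[(10) + (10 - 2*sqrt(5)) + (2*sqrt(5) + 10) + (0)] = 30/10 = 3
  <chi_rho, chi_2> = (1/10)[1*(10)*conj(1) + 2*(5 - sqrt(5))*conj(1) + 2*(sqrt(5) + 5)*conj(1) + 5*(0)*conj(-1)]
      = (1/10)[(10) + (10 - 2*sqrt(5)) + (2*sqrt(5) + 10) + (0)] = 30/10 = 3
  <chi_rho, chi_3> = (1/10)[1*(10)*conj(2) + 2*(5 - sqrt(5))*conj(-1/2 + sqrt(5)/2) + 2*(sqrt(5) + 5)*conj(-sqrt(5)/2 - 1/2) + 5*(0)*conj(0)]
      = (1/10)[(20) + (-10 + 6*sqrt(5)) + (-6*sqrt(5) - 10) + (0)] = 0/10 = 0
  <chi_rho, chi_4> = (1/10)[1*(10)*conj(2) + 2*(5 - sqrt(5))*conj(-sqrt(5)/2 - 1/2) + 2*(sqrt(5) + 5)*conj(-1/2 + sqrt(5)/2) + 5*(0)*conj(0)]
      = (1/10)[(20) + (-4*sqrt(5)) + (4*sqrt(5)) + (0)] = 20/10 = 2
Dimension check: dim(rho) = sum (mult * dim) = 3*1 + 3*1 + 0*2 + 2*2 = 10 = chi_rho(e) = 10.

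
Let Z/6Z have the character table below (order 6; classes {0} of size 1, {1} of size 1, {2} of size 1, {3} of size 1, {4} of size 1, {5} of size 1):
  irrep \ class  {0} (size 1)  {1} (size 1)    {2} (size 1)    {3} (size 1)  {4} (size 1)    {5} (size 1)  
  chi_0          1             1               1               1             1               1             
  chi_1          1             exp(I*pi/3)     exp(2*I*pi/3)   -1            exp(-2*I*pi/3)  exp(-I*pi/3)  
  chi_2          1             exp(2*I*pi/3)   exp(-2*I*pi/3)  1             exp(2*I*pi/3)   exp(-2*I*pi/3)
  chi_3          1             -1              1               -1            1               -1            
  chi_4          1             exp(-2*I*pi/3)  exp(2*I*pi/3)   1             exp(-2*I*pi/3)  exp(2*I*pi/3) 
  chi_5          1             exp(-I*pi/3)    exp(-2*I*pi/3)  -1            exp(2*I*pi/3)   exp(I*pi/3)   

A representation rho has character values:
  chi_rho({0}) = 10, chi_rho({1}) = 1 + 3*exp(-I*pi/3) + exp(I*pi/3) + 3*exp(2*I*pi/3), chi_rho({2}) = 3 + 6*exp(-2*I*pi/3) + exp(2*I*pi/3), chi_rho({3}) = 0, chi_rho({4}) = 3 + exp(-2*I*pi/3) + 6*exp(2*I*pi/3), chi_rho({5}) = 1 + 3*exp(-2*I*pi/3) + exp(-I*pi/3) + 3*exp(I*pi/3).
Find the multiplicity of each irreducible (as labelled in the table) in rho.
Multiplicities: chi_0: 2, chi_1: 1, chi_2: 3, chi_3: 1, chi_4: 0, chi_5: 3.

Use <chi_rho, chi> = (1/|G|) sum_C |C| * chi_rho(C) * conj(chi(C)) with |G| = 6 for each irreducible chi in the table:
  <chi_rho, chi_0> = (1/6)[1*(10)*conj(1) + 1*(1 + 3*exp(-I*pi/3) + exp(I*pi/3) + 3*exp(2*I*pi/3))*conj(1) + 1*(3 + 6*exp(-2*I*pi/3) + exp(2*I*pi/3))*conj(1) + 1*(0)*conj(1) + 1*(3 + exp(-2*I*pi/3) + 6*exp(2*I*pi/3))*conj(1) + 1*(1 + 3*exp(-2*I*pi/3) + exp(-I*pi/3) + 3*exp(I*pi/3))*conj(1)]
      = (1/6)[(10) + (1 + 3*exp(-I*pi/3) + exp(I*pi/3) + 3*exp(2*I*pi/3)) + (3 + 6*exp(-2*I*pi/3) + exp(2*I*pi/3)) + (0) + (3 + exp(-2*I*pi/3) + 6*exp(2*I*pi/3)) + (1 + 3*exp(-2*I*pi/3) + exp(-I*pi/3) + 3*exp(I*pi/3))] = 12/6 = 2
  <chi_rho, chi_1> = (1/6)[1*(10)*conj(1) + 1*(1 + 3*exp(-I*pi/3) + exp(I*pi/3) + 3*exp(2*I*pi/3))*conj(exp(I*pi/3)) + 1*(3 + 6*exp(-2*I*pi/3) + exp(2*I*pi/3))*conj(exp(2*I*pi/3)) + 1*(0)*conj(-1) + 1*(3 + exp(-2*I*pi/3) + 6*exp(2*I*pi/3))*conj(exp(-2*I*pi/3)) + 1*(1 + 3*exp(-2*I*pi/3) + exp(-I*pi/3) + 3*exp(I*pi/3))*conj(exp(-I*pi/3))]
      = (1/6)[(10) + (1 + 3*exp(-2*I*pi/3) + exp(-I*pi/3) + 3*exp(I*pi/3)) + (1 + 3*exp(-2*I*pi/3) + 6*exp(2*I*pi/3)) + (0) + (1 + 6*exp(-2*I*pi/3) + 3*exp(2*I*pi/3)) + (1 + 3*exp(-I*pi/3) + exp(I*pi/3) + 3*exp(2*I*pi/3))] = 6/6 = 1
  <chi_rho, chi_2> = (1/6)[1*(10)*conj(1) + 1*(1 + 3*exp(-I*pi/3) + exp(I*pi/3) + 3*exp(2*I*pi/3))*conj(exp(2*I*pi/3)) + 1*(3 + 6*exp(-2*I*pi/3) + exp(2*I*pi/3))*conj(exp(-2*I*pi/3)) + 1*(0)*conj(1) + 1*(3 + exp(-2*I*pi/3) + 6*exp(2*I*pi/3))*conj(exp(2*I*pi/3)) + 1*(1 + 3*exp(-2*I*pi/3) + exp(-I*pi/3) + 3*exp(I*pi/3))*conj(exp(-2*I*pi/3))]
      = (1/6)[(10) + (exp(-2*I*pi/3) + exp(-I*pi/3)) + (6 + exp(-2*I*pi/3) + 3*exp(2*I*pi/3)) + (0) + (6 + 3*exp(-2*I*pi/3) + exp(2*I*pi/3)) + (exp(2*I*pi/3) + exp(I*pi/3))] = 18/6 = 3
  <chi_rho, chi_3> = (1/6)[1*(10)*conj(1) + 1*(1 + 3*exp(-I*pi/3) + exp(I*pi/3) + 3*exp(2*I*pi/3))*conj(-1) + 1*(3 + 6*exp(-2*I*pi/3) + exp(2*I*pi/3))*conj(1) + 1*(0)*conj(-1) + 1*(3 + exp(-2*I*pi/3) + 6*exp(2*I*pi/3))*conj(1) + 1*(1 + 3*exp(-2*I*pi/3) + exp(-I*pi/3) + 3*exp(I*pi/3))*conj(-1)]
      = (1/6)[(10) + (-1 - 3*exp(2*I*pi/3) - exp(I*pi/3) - 3*exp(-I*pi/3)) + (3 + 6*exp(-2*I*pi/3) + exp(2*I*pi/3)) + (0) + (3 + exp(-2*I*pi/3) + 6*exp(2*I*pi/3)) + (-1 - 3*exp(I*pi/3) - exp(-I*pi/3) - 3*exp(-2*I*pi/3))] = 6/6 = 1
  <chi_rho, chi_4> = (1/6)[1*(10)*conj(1) + 1*(1 + 3*exp(-I*pi/3) + exp(I*pi/3) + 3*exp(2*I*pi/3))*conj(exp(-2*I*pi/3)) + 1*(3 + 6*exp(-2*I*pi/3) + exp(2*I*pi/3))*conj(exp(2*I*pi/3)) + 1*(0)*conj(1) + 1*(3 + exp(-2*I*pi/3) + 6*exp(2*I*pi/3))*conj(exp(-2*I*pi/3)) + 1*(1 + 3*exp(-2*I*pi/3) + exp(-I*pi/3) + 3*exp(I*pi/3))*conj(exp(2*I*pi/3))]
      = (1/6)[(10) + (-1 + 3*exp(-2*I*pi/3) + exp(2*I*pi/3) + 3*exp(I*pi/3)) + (1 + 3*exp(-2*I*pi/3) + 6*exp(2*I*pi/3)) + (0) + (1 + 6*exp(-2*I*pi/3) + 3*exp(2*I*pi/3)) + (-1 + 3*exp(-I*pi/3) + exp(-2*I*pi/3) + 3*exp(2*I*pi/3))] = 0/6 = 0
  <chi_rho, chi_5> = (1/6)[1*(10)*conj(1) + 1*(1 + 3*exp(-I*pi/3) + exp(I*pi/3) + 3*exp(2*I*pi/3))*conj(exp(-I*pi/3)) + 1*(3 + 6*exp(-2*I*pi/3) + exp(2*I*pi/3))*conj(exp(-2*I*pi/3)) + 1*(0)*conj(-1) + 1*(3 + exp(-2*I*pi/3) + 6*exp(2*I*pi/3))*conj(exp(2*I*pi/3)) + 1*(1 + 3*exp(-2*I*pi/3) + exp(-I*pi/3) + 3*exp(I*pi/3))*conj(exp(I*pi/3))]
      = (1/6)[(10) + (exp(2*I*pi/3) + exp(I*pi/3)) + (6 + exp(-2*I*pi/3) + 3*exp(2*I*pi/3)) + (0) + (6 + 3*exp(-2*I*pi/3) + exp(2*I*pi/3)) + (exp(-2*I*pi/3) + exp(-I*pi/3))] = 18/6 = 3
(Exp terms are combined using exp(i*s)*conj(exp(i*t)) = exp(i*(s-t)), and sums of them are collapsed using the identity that for every m > 1 the m distinct m-th roots of unity sum to 0, e.g. 1 + exp(2*I*pi/3) + exp(-2*I*pi/3) = 0.)
Dimension check: dim(rho) = sum (mult * dim) = 2*1 + 1*1 + 3*1 + 1*1 + 0*1 + 3*1 = 10 = chi_rho(e) = 10.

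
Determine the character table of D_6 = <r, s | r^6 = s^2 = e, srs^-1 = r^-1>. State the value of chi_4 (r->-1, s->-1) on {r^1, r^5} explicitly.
Conjugacy classes: {e} of size 1, {r^3} of size 1, {r^1, r^5} of size 2, {r^2, r^4} of size 2, {s, sr^2, ...} of size 3, {sr, sr^3, ...} of size 3.
Character table:
  irrep \ class              {e} (size 1)  {r^3} (size 1)  {r^1, r^5} (size 2)  {r^2, r^4} (size 2)  {s, sr^2, ...} (size 3)  {sr, sr^3, ...} (size 3)
  chi_1 (triv)               1             1               1                    1                    1                        1                       
  chi_2 (sign: r->1, s->-1)  1             1               1                    1                    -1                       -1                      
  chi_3 (r->-1, s->1)        1             -1              -1                   1                    1                        -1                      
  chi_4 (r->-1, s->-1)       1             -1              -1                   1                    -1                       1                       
  chi_5 (2d, j=1)            2             -2              1                    -1                   0                        0                       
  chi_6 (2d, j=2)            2             2               -1                   -1                   0                        0                       

Spot check: chi_4 (r->-1, s->-1) on {r^1, r^5} = -1.

Derivation: D_6 has order 2*6 = 12 with 6 conjugacy classes, hence 6 irreducibles. Sum of squared dims 1 + 1 + 1 + 1 + 4 + 4 = 12 = |G|. Linear characters come from the abelianisation; the 2-dimensional irreps have character r^k -> 2*cos(2*pi*j*k/6), reflections -> 0.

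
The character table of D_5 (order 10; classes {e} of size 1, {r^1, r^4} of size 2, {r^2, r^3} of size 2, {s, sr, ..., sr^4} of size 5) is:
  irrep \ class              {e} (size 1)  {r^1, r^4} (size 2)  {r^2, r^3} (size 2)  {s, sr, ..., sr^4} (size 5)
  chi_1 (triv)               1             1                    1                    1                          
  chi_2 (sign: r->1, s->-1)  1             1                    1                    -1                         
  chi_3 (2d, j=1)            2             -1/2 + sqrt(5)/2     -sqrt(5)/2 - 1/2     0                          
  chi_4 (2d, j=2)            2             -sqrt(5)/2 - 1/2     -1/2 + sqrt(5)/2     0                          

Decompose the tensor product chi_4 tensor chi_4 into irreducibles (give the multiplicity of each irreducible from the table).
chi_4 tensor chi_4 = chi_1 + chi_2 + chi_3 (all other irreducibles have multiplicity 0).

Working: The character of a tensor product is the pointwise product (chi_4 * chi_4)(C) = chi_4(C) * chi_4(C):
  {e}: (2)*(2), {r^1, r^4}: (-sqrt(5)/2 - 1/2)*(-sqrt(5)/2 - 1/2), {r^2, r^3}: (-1/2 + sqrt(5)/2)*(-1/2 + sqrt(5)/2), {s, sr, ..., sr^4}: (0)*(0)
so (chi_4 * chi_4) takes values
  {e} -> 4, {r^1, r^4} -> sqrt(5)/2 + 3/2, {r^2, r^3} -> 3/2 - sqrt(5)/2, {s, sr, ..., sr^4} -> 0.
Now take the inner product of this character with each irreducible chi from the table, <chi_4*chi_4, chi> = (1/10) sum_C |C| (chi_4*chi_4)(C) conj(chi(C)):
  <chi_4*chi_4, chi_1> = (1/10)[1*(4)*conj(1) + 2*(sqrt(5)/2 + 3/2)*conj(1) + 2*(3/2 - sqrt(5)/2)*conj(1) + 5*(0)*conj(1)]
      = (1/10)[(4) + (sqrt(5) + 3) + (3 - sqrt(5)) + (0)] = 10/10 = 1
  <chi_4*chi_4, chi_2> = (1/10)[1*(4)*conj(1) + 2*(sqrt(5)/2 + 3/2)*conj(1) + 2*(3/2 - sqrt(5)/2)*conj(1) + 5*(0)*conj(-1)]
      = (1/10)[(4) + (sqrt(5) + 3) + (3 - sqrt(5)) + (0)] = 10/10 = 1
  <chi_4*chi_4, chi_3> = (1/10)[1*(4)*conj(2) + 2*(sqrt(5)/2 + 3/2)*conj(-1/2 + sqrt(5)/2) + 2*(3/2 - sqrt(5)/2)*conj(-sqrt(5)/2 - 1/2) + 5*(0)*conj(0)]
      = (1/10)[(8) + (1 + sqrt(5)) + (1 - sqrt(5)) + (0)] = 10/10 = 1
  <chi_4*chi_4, chi_4> = (1/10)[1*(4)*conj(2) + 2*(sqrt(5)/2 + 3/2)*conj(-sqrt(5)/2 - 1/2) + 2*(3/2 - sqrt(5)/2)*conj(-1/2 + sqrt(5)/2) + 5*(0)*conj(0)]
      = (1/10)[(8) + (-2*sqrt(5) - 4) + (-4 + 2*sqrt(5)) + (0)] = 0/10 = 0
Hence the multiplicities are chi_1: 1, chi_2: 1, chi_3: 1. Dimension check: dim(chi_4)*dim(chi_4) = 2*2 = 4 and sum (mult * dim) = 1*1 + 1*1 + 1*2 = 4.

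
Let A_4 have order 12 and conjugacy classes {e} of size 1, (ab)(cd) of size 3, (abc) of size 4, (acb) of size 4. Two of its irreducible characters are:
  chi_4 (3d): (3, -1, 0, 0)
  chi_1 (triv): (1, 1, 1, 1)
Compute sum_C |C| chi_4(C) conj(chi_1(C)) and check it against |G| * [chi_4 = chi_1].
Sum = 0; so <chi_4, chi_1> = 0 (distinct irreducibles are orthogonal).

Derivation: Compute term by term over conjugacy classes (|C| * chi_4(C) * conj(chi_1(C))):
  1*(3)*conj(1) + 3*(-1)*conj(1) + 4*(0)*conj(1) + 4*(0)*conj(1)
  = (3) + (-3) + (0) + (0)
  = 0.
(Exp terms are combined using exp(i*s)*conj(exp(i*t)) = exp(i*(s-t)), and sums of them are collapsed using the identity that for every m > 1 the m distinct m-th roots of unity sum to 0, e.g. 1 + exp(2*I*pi/3) + exp(-2*I*pi/3) = 0.)
Dividing by |G| = 12 gives 0/12 = 0, matching the row-orthogonality relation <chi_4, chi_1> = [chi_4 = chi_1].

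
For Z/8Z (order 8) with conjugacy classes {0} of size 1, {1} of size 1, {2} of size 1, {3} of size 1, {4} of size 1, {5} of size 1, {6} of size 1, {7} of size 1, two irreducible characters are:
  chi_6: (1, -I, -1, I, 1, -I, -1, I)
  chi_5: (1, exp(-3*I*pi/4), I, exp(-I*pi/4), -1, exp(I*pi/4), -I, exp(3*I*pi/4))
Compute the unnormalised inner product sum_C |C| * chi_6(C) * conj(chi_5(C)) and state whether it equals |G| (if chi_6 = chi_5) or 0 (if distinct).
Sum = 0; so <chi_6, chi_5> = 0 (distinct irreducibles are orthogonal).

Why: Compute term by term over conjugacy classes (|C| * chi_6(C) * conj(chi_5(C))):
  1*(1)*conj(1) + 1*(-I)*conj(exp(-3*I*pi/4)) + 1*(-1)*conj(I) + 1*(I)*conj(exp(-I*pi/4)) + 1*(1)*conj(-1) + 1*(-I)*conj(exp(I*pi/4)) + 1*(-1)*conj(-I) + 1*(I)*conj(exp(3*I*pi/4))
  = (1) + (-exp(-3*I*pi/4)) + (I) + (exp(3*I*pi/4)) + (-1) + (-exp(I*pi/4)) + (-I) + (exp(-I*pi/4))
  = 0.
(Exp terms are combined using exp(i*s)*conj(exp(i*t)) = exp(i*(s-t)), and sums of them are collapsed using the identity that for every m > 1 the m distinct m-th roots of unity sum to 0, e.g. 1 + exp(2*I*pi/3) + exp(-2*I*pi/3) = 0.)
Dividing by |G| = 8 gives 0/8 = 0, matching the row-orthogonality relation <chi_6, chi_5> = [chi_6 = chi_5].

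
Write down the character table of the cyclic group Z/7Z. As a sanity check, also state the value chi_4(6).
Character table of Z/7Z (irreps indexed chi_0,...,chi_6 with chi_k(m) = zeta_7^(k*m), zeta_7 = exp(2*pi*i/7)):
  irrep \ class  {0} (size 1)  {1} (size 1)    {2} (size 1)    {3} (size 1)    {4} (size 1)    {5} (size 1)    {6} (size 1)  
  chi_0          1             1               1               1               1               1               1             
  chi_1          1             exp(2*I*pi/7)   exp(4*I*pi/7)   exp(6*I*pi/7)   exp(-6*I*pi/7)  exp(-4*I*pi/7)  exp(-2*I*pi/7)
  chi_2          1             exp(4*I*pi/7)   exp(-6*I*pi/7)  exp(-2*I*pi/7)  exp(2*I*pi/7)   exp(6*I*pi/7)   exp(-4*I*pi/7)
  chi_3          1             exp(6*I*pi/7)   exp(-2*I*pi/7)  exp(4*I*pi/7)   exp(-4*I*pi/7)  exp(2*I*pi/7)   exp(-6*I*pi/7)
  chi_4          1             exp(-6*I*pi/7)  exp(2*I*pi/7)   exp(-4*I*pi/7)  exp(4*I*pi/7)   exp(-2*I*pi/7)  exp(6*I*pi/7) 
  chi_5          1             exp(-4*I*pi/7)  exp(6*I*pi/7)   exp(2*I*pi/7)   exp(-2*I*pi/7)  exp(-6*I*pi/7)  exp(4*I*pi/7) 
  chi_6          1             exp(-2*I*pi/7)  exp(-4*I*pi/7)  exp(-6*I*pi/7)  exp(6*I*pi/7)   exp(4*I*pi/7)   exp(2*I*pi/7) 

Spot check: chi_4(6) = zeta_7^(4*6) = zeta_7^24 = exp(6*I*pi/7).

Derivation: Z/7Z is abelian, so all 7 irreducible complex representations are 1-dimensional. They are given by chi_k(m) = zeta_7^(k*m) for k = 0,...,6. Row orthogonality: sum_m chi_k(m) conj(chi_l(m)) = 7 * [k = l].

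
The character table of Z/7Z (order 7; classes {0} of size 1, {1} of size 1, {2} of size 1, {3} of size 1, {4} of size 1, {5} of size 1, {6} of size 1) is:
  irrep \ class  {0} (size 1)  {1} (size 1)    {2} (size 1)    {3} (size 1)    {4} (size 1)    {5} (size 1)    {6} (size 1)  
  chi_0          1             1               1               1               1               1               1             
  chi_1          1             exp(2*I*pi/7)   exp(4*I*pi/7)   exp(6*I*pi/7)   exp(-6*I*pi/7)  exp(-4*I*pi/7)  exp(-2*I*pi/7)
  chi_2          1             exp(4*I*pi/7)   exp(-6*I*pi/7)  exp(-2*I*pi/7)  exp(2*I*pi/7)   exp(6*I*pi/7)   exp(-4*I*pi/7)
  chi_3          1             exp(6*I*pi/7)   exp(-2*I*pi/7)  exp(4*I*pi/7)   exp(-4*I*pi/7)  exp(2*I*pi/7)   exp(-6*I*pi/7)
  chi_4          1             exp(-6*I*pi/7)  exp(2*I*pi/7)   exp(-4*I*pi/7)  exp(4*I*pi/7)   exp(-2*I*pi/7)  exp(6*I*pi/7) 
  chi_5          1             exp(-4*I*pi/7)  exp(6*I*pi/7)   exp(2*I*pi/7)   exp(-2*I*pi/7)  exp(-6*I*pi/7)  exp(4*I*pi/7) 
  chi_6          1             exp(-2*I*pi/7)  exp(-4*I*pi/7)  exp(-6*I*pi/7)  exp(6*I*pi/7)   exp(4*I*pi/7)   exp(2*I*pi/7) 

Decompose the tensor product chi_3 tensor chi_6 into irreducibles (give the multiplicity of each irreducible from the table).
chi_3 tensor chi_6 = chi_2 (all other irreducibles have multiplicity 0).

Proof sketch: The character of a tensor product is the pointwise product (chi_3 * chi_6)(C) = chi_3(C) * chi_6(C):
  {0}: (1)*(1), {1}: (exp(6*I*pi/7))*(exp(-2*I*pi/7)), {2}: (exp(-2*I*pi/7))*(exp(-4*I*pi/7)), {3}: (exp(4*I*pi/7))*(exp(-6*I*pi/7)), {4}: (exp(-4*I*pi/7))*(exp(6*I*pi/7)), {5}: (exp(2*I*pi/7))*(exp(4*I*pi/7)), {6}: (exp(-6*I*pi/7))*(exp(2*I*pi/7))
so (chi_3 * chi_6) takes values
  {0} -> 1, {1} -> exp(4*I*pi/7), {2} -> exp(-6*I*pi/7), {3} -> exp(-2*I*pi/7), {4} -> exp(2*I*pi/7), {5} -> exp(6*I*pi/7), {6} -> exp(-4*I*pi/7).
Now take the inner product of this character with each irreducible chi from the table, <chi_3*chi_6, chi> = (1/7) sum_C |C| (chi_3*chi_6)(C) conj(chi(C)):
  <chi_3*chi_6, chi_0> = (1/7)[1*(1)*conj(1) + 1*(exp(4*I*pi/7))*conj(1) + 1*(exp(-6*I*pi/7))*conj(1) + 1*(exp(-2*I*pi/7))*conj(1) + 1*(exp(2*I*pi/7))*conj(1) + 1*(exp(6*I*pi/7))*conj(1) + 1*(exp(-4*I*pi/7))*conj(1)]
      = (1/7)[(1) + (exp(4*I*pi/7)) + (exp(-6*I*pi/7)) + (exp(-2*I*pi/7)) + (exp(2*I*pi/7)) + (exp(6*I*pi/7)) + (exp(-4*I*pi/7))] = 0/7 = 0
  <chi_3*chi_6, chi_1> = (1/7)[1*(1)*conj(1) + 1*(exp(4*I*pi/7))*conj(exp(2*I*pi/7)) + 1*(exp(-6*I*pi/7))*conj(exp(4*I*pi/7)) + 1*(exp(-2*I*pi/7))*conj(exp(6*I*pi/7)) + 1*(exp(2*I*pi/7))*conj(exp(-6*I*pi/7)) + 1*(exp(6*I*pi/7))*conj(exp(-4*I*pi/7)) + 1*(exp(-4*I*pi/7))*conj(exp(-2*I*pi/7))]
      = (1/7)[(1) + (exp(2*I*pi/7)) + (exp(4*I*pi/7)) + (exp(6*I*pi/7)) + (exp(-6*I*pi/7)) + (exp(-4*I*pi/7)) + (exp(-2*I*pi/7))] = 0/7 = 0
  <chi_3*chi_6, chi_2> = (1/7)[1*(1)*conj(1) + 1*(exp(4*I*pi/7))*conj(exp(4*I*pi/7)) + 1*(exp(-6*I*pi/7))*conj(exp(-6*I*pi/7)) + 1*(exp(-2*I*pi/7))*conj(exp(-2*I*pi/7)) + 1*(exp(2*I*pi/7))*conj(exp(2*I*pi/7)) + 1*(exp(6*I*pi/7))*conj(exp(6*I*pi/7)) + 1*(exp(-4*I*pi/7))*conj(exp(-4*I*pi/7))]
      = (1/7)[(1) + (1) + (1) + (1) + (1) + (1) + (1)] = 7/7 = 1
  <chi_3*chi_6, chi_3> = (1/7)[1*(1)*conj(1) + 1*(exp(4*I*pi/7))*conj(exp(6*I*pi/7)) + 1*(exp(-6*I*pi/7))*conj(exp(-2*I*pi/7)) + 1*(exp(-2*I*pi/7))*conj(exp(4*I*pi/7)) + 1*(exp(2*I*pi/7))*conj(exp(-4*I*pi/7)) + 1*(exp(6*I*pi/7))*conj(exp(2*I*pi/7)) + 1*(exp(-4*I*pi/7))*conj(exp(-6*I*pi/7))]
      = (1/7)[(1) + (exp(-2*I*pi/7)) + (exp(-4*I*pi/7)) + (exp(-6*I*pi/7)) + (exp(6*I*pi/7)) + (exp(4*I*pi/7)) + (exp(2*I*pi/7))] = 0/7 = 0
  <chi_3*chi_6, chi_4> = (1/7)[1*(1)*conj(1) + 1*(exp(4*I*pi/7))*conj(exp(-6*I*pi/7)) + 1*(exp(-6*I*pi/7))*conj(exp(2*I*pi/7)) + 1*(exp(-2*I*pi/7))*conj(exp(-4*I*pi/7)) + 1*(exp(2*I*pi/7))*conj(exp(4*I*pi/7)) + 1*(exp(6*I*pi/7))*conj(exp(-2*I*pi/7)) + 1*(exp(-4*I*pi/7))*conj(exp(6*I*pi/7))]
      = (1/7)[(1) + (exp(-4*I*pi/7)) + (exp(6*I*pi/7)) + (exp(2*I*pi/7)) + (exp(-2*I*pi/7)) + (exp(-6*I*pi/7)) + (exp(4*I*pi/7))] = 0/7 = 0
  <chi_3*chi_6, chi_5> = (1/7)[1*(1)*conj(1) + 1*(exp(4*I*pi/7))*conj(exp(-4*I*pi/7)) + 1*(exp(-6*I*pi/7))*conj(exp(6*I*pi/7)) + 1*(exp(-2*I*pi/7))*conj(exp(2*I*pi/7)) + 1*(exp(2*I*pi/7))*conj(exp(-2*I*pi/7)) + 1*(exp(6*I*pi/7))*conj(exp(-6*I*pi/7)) + 1*(exp(-4*I*pi/7))*conj(exp(4*I*pi/7))]
      = (1/7)[(1) + (exp(-6*I*pi/7)) + (exp(2*I*pi/7)) + (exp(-4*I*pi/7)) + (exp(4*I*pi/7)) + (exp(-2*I*pi/7)) + (exp(6*I*pi/7))] = 0/7 = 0
  <chi_3*chi_6, chi_6> = (1/7)[1*(1)*conj(1) + 1*(exp(4*I*pi/7))*conj(exp(-2*I*pi/7)) + 1*(exp(-6*I*pi/7))*conj(exp(-4*I*pi/7)) + 1*(exp(-2*I*pi/7))*conj(exp(-6*I*pi/7)) + 1*(exp(2*I*pi/7))*conj(exp(6*I*pi/7)) + 1*(exp(6*I*pi/7))*conj(exp(4*I*pi/7)) + 1*(exp(-4*I*pi/7))*conj(exp(2*I*pi/7))]
      = (1/7)[(1) + (exp(6*I*pi/7)) + (exp(-2*I*pi/7)) + (exp(4*I*pi/7)) + (exp(-4*I*pi/7)) + (exp(2*I*pi/7)) + (exp(-6*I*pi/7))] = 0/7 = 0
(Exp terms are combined using exp(i*s)*conj(exp(i*t)) = exp(i*(s-t)), and sums of them are collapsed using the identity that for every m > 1 the m distinct m-th roots of unity sum to 0, e.g. 1 + exp(2*I*pi/3) + exp(-2*I*pi/3) = 0.)
Hence the multiplicities are chi_2: 1. Dimension check: dim(chi_3)*dim(chi_6) = 1*1 = 1 and sum (mult * dim) = 1*1 = 1.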